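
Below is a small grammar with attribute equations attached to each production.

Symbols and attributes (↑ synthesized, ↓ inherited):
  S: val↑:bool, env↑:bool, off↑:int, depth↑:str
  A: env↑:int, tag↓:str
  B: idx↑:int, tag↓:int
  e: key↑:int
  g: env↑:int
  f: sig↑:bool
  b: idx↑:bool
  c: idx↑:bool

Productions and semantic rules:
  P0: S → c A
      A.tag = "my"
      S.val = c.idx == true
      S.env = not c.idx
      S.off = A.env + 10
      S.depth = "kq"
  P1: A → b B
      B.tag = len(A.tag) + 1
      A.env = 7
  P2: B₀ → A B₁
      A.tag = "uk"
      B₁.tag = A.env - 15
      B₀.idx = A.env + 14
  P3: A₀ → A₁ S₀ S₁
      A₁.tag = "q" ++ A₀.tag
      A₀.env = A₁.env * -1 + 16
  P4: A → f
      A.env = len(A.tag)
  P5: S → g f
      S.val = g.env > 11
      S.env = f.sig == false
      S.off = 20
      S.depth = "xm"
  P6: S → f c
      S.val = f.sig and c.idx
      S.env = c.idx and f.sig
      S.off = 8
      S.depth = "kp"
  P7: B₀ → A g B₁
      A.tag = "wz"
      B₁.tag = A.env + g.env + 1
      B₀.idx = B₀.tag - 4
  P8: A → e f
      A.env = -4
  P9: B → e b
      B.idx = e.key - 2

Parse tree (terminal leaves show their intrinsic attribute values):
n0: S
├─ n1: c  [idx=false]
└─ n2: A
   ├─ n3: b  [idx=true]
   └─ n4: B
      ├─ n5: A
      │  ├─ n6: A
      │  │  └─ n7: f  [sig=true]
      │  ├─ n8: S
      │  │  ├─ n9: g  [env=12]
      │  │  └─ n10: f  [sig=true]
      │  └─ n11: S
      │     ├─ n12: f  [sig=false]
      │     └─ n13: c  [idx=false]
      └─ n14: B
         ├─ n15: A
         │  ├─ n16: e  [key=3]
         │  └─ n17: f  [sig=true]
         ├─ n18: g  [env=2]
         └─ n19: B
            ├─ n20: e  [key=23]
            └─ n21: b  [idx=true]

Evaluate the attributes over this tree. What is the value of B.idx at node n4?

27

1. n1.idx = false  [terminal]
2. n2.tag = "my"  ["my"]
3. n3.idx = true  [terminal]
4. n4.tag = 3  [len(A.tag) + 1]
5. n5.tag = "uk"  ["uk"]
6. n6.tag = "quk"  ["q" ++ A₀.tag]
7. n7.sig = true  [terminal]
8. n6.env = 3  [len(A.tag)]
9. n9.env = 12  [terminal]
10. n10.sig = true  [terminal]
11. n8.val = true  [g.env > 11]
12. n8.env = false  [f.sig == false]
13. n8.off = 20  [20]
14. n8.depth = "xm"  ["xm"]
15. n12.sig = false  [terminal]
16. n13.idx = false  [terminal]
17. n11.val = false  [f.sig and c.idx]
18. n11.env = false  [c.idx and f.sig]
19. n11.off = 8  [8]
20. n11.depth = "kp"  ["kp"]
21. n5.env = 13  [A₁.env * -1 + 16]
22. n14.tag = -2  [A.env - 15]
23. n15.tag = "wz"  ["wz"]
24. n16.key = 3  [terminal]
25. n17.sig = true  [terminal]
26. n15.env = -4  [-4]
27. n18.env = 2  [terminal]
28. n19.tag = -1  [A.env + g.env + 1]
29. n20.key = 23  [terminal]
30. n21.idx = true  [terminal]
31. n19.idx = 21  [e.key - 2]
32. n14.idx = -6  [B₀.tag - 4]
33. n4.idx = 27  [A.env + 14]
34. n2.env = 7  [7]
35. n0.val = false  [c.idx == true]
36. n0.env = true  [not c.idx]
37. n0.off = 17  [A.env + 10]
38. n0.depth = "kq"  ["kq"]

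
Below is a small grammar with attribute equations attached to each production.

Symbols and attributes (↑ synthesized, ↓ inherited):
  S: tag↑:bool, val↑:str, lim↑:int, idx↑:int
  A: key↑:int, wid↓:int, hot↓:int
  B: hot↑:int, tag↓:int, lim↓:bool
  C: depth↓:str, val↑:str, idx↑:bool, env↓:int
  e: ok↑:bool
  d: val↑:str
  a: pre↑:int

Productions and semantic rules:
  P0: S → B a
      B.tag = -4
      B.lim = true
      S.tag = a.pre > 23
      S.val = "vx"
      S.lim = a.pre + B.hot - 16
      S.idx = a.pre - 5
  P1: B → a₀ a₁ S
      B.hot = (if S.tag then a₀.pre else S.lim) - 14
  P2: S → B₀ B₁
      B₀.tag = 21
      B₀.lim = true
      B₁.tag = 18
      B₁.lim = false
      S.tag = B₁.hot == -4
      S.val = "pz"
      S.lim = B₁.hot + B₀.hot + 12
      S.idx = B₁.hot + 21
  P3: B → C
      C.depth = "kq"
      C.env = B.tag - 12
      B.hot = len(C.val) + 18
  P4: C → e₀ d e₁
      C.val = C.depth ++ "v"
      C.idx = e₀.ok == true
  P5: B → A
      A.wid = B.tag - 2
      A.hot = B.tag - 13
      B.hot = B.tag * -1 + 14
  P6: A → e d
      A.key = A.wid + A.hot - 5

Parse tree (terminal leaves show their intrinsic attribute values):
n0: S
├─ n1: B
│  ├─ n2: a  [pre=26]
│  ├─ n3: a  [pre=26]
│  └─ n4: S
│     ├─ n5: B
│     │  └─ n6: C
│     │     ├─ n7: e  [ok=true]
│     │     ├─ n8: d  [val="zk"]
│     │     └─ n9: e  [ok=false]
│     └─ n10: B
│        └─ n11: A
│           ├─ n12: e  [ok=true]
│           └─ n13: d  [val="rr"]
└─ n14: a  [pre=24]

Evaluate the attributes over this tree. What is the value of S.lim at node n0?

1. n1.tag = -4  [-4]
2. n1.lim = true  [true]
3. n2.pre = 26  [terminal]
4. n3.pre = 26  [terminal]
5. n5.tag = 21  [21]
6. n5.lim = true  [true]
7. n6.depth = "kq"  ["kq"]
8. n6.env = 9  [B.tag - 12]
9. n7.ok = true  [terminal]
10. n8.val = "zk"  [terminal]
11. n9.ok = false  [terminal]
12. n6.val = "kqv"  [C.depth ++ "v"]
13. n6.idx = true  [e₀.ok == true]
14. n5.hot = 21  [len(C.val) + 18]
15. n10.tag = 18  [18]
16. n10.lim = false  [false]
17. n11.wid = 16  [B.tag - 2]
18. n11.hot = 5  [B.tag - 13]
19. n12.ok = true  [terminal]
20. n13.val = "rr"  [terminal]
21. n11.key = 16  [A.wid + A.hot - 5]
22. n10.hot = -4  [B.tag * -1 + 14]
23. n4.tag = true  [B₁.hot == -4]
24. n4.val = "pz"  ["pz"]
25. n4.lim = 29  [B₁.hot + B₀.hot + 12]
26. n4.idx = 17  [B₁.hot + 21]
27. n1.hot = 12  [(if S.tag then a₀.pre else S.lim) - 14]
28. n14.pre = 24  [terminal]
29. n0.tag = true  [a.pre > 23]
30. n0.val = "vx"  ["vx"]
31. n0.lim = 20  [a.pre + B.hot - 16]
32. n0.idx = 19  [a.pre - 5]

20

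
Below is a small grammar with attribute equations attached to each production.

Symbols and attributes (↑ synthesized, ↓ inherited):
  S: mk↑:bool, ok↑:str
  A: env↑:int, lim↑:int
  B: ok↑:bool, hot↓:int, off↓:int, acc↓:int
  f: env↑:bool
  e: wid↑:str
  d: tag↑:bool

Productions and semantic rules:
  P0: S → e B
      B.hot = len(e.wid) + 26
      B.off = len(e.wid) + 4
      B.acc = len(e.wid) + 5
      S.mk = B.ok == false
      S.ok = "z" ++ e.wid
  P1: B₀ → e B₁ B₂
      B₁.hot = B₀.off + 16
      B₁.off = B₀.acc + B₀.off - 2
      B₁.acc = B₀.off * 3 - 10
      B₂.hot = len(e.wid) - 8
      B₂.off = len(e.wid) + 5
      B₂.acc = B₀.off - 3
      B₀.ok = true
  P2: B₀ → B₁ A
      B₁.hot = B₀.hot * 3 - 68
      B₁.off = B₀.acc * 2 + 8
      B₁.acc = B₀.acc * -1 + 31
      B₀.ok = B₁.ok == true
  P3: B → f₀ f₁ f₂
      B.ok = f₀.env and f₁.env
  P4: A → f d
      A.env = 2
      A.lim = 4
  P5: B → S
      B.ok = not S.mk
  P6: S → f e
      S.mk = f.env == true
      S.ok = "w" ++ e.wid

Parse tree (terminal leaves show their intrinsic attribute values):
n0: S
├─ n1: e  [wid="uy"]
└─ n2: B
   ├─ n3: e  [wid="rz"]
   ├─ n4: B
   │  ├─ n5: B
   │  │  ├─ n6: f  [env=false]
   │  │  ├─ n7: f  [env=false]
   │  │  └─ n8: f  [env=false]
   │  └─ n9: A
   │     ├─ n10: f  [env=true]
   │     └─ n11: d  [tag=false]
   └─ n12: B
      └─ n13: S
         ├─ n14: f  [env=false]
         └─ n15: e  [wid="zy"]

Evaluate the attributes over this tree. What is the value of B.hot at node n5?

1. n1.wid = "uy"  [terminal]
2. n2.hot = 28  [len(e.wid) + 26]
3. n2.off = 6  [len(e.wid) + 4]
4. n2.acc = 7  [len(e.wid) + 5]
5. n3.wid = "rz"  [terminal]
6. n4.hot = 22  [B₀.off + 16]
7. n4.off = 11  [B₀.acc + B₀.off - 2]
8. n4.acc = 8  [B₀.off * 3 - 10]
9. n5.hot = -2  [B₀.hot * 3 - 68]
10. n5.off = 24  [B₀.acc * 2 + 8]
11. n5.acc = 23  [B₀.acc * -1 + 31]
12. n6.env = false  [terminal]
13. n7.env = false  [terminal]
14. n8.env = false  [terminal]
15. n5.ok = false  [f₀.env and f₁.env]
16. n10.env = true  [terminal]
17. n11.tag = false  [terminal]
18. n9.env = 2  [2]
19. n9.lim = 4  [4]
20. n4.ok = false  [B₁.ok == true]
21. n12.hot = -6  [len(e.wid) - 8]
22. n12.off = 7  [len(e.wid) + 5]
23. n12.acc = 3  [B₀.off - 3]
24. n14.env = false  [terminal]
25. n15.wid = "zy"  [terminal]
26. n13.mk = false  [f.env == true]
27. n13.ok = "wzy"  ["w" ++ e.wid]
28. n12.ok = true  [not S.mk]
29. n2.ok = true  [true]
30. n0.mk = false  [B.ok == false]
31. n0.ok = "zuy"  ["z" ++ e.wid]

-2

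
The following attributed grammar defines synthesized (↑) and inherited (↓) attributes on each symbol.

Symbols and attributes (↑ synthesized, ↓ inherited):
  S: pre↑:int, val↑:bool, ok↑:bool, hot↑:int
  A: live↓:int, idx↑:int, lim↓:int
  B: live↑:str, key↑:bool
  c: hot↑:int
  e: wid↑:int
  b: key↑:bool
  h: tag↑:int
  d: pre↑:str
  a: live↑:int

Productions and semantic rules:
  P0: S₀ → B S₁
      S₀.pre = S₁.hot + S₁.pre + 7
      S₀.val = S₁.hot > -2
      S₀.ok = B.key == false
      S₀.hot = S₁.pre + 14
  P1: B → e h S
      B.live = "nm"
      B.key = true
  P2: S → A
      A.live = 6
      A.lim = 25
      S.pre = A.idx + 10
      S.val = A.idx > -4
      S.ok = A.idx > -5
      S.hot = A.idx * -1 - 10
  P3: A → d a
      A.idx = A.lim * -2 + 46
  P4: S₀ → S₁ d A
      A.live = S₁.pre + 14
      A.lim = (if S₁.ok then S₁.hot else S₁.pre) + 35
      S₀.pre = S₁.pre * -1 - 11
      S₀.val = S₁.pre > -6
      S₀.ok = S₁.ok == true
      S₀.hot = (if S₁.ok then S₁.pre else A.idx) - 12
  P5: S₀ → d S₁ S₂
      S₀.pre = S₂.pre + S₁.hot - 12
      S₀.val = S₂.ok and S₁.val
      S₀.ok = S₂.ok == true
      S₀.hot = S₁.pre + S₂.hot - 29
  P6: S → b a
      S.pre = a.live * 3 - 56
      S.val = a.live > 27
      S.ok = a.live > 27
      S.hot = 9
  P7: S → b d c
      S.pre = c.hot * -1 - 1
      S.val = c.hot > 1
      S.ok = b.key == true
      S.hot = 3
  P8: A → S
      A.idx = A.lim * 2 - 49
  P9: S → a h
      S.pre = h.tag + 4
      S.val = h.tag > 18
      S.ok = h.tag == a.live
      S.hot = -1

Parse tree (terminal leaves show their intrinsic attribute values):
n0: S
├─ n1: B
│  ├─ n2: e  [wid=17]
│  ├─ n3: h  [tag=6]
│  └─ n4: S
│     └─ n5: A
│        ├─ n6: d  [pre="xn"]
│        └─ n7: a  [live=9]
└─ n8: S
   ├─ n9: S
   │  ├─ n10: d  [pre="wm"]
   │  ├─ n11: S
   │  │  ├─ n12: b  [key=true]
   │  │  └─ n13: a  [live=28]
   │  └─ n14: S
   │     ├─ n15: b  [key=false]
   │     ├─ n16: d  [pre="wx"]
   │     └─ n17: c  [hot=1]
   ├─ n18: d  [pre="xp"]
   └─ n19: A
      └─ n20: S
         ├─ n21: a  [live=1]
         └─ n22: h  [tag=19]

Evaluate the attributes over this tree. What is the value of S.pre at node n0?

1. n2.wid = 17  [terminal]
2. n3.tag = 6  [terminal]
3. n5.live = 6  [6]
4. n5.lim = 25  [25]
5. n6.pre = "xn"  [terminal]
6. n7.live = 9  [terminal]
7. n5.idx = -4  [A.lim * -2 + 46]
8. n4.pre = 6  [A.idx + 10]
9. n4.val = false  [A.idx > -4]
10. n4.ok = true  [A.idx > -5]
11. n4.hot = -6  [A.idx * -1 - 10]
12. n1.live = "nm"  ["nm"]
13. n1.key = true  [true]
14. n10.pre = "wm"  [terminal]
15. n12.key = true  [terminal]
16. n13.live = 28  [terminal]
17. n11.pre = 28  [a.live * 3 - 56]
18. n11.val = true  [a.live > 27]
19. n11.ok = true  [a.live > 27]
20. n11.hot = 9  [9]
21. n15.key = false  [terminal]
22. n16.pre = "wx"  [terminal]
23. n17.hot = 1  [terminal]
24. n14.pre = -2  [c.hot * -1 - 1]
25. n14.val = false  [c.hot > 1]
26. n14.ok = false  [b.key == true]
27. n14.hot = 3  [3]
28. n9.pre = -5  [S₂.pre + S₁.hot - 12]
29. n9.val = false  [S₂.ok and S₁.val]
30. n9.ok = false  [S₂.ok == true]
31. n9.hot = 2  [S₁.pre + S₂.hot - 29]
32. n18.pre = "xp"  [terminal]
33. n19.live = 9  [S₁.pre + 14]
34. n19.lim = 30  [(if S₁.ok then S₁.hot else S₁.pre) + 35]
35. n21.live = 1  [terminal]
36. n22.tag = 19  [terminal]
37. n20.pre = 23  [h.tag + 4]
38. n20.val = true  [h.tag > 18]
39. n20.ok = false  [h.tag == a.live]
40. n20.hot = -1  [-1]
41. n19.idx = 11  [A.lim * 2 - 49]
42. n8.pre = -6  [S₁.pre * -1 - 11]
43. n8.val = true  [S₁.pre > -6]
44. n8.ok = false  [S₁.ok == true]
45. n8.hot = -1  [(if S₁.ok then S₁.pre else A.idx) - 12]
46. n0.pre = 0  [S₁.hot + S₁.pre + 7]
47. n0.val = true  [S₁.hot > -2]
48. n0.ok = false  [B.key == false]
49. n0.hot = 8  [S₁.pre + 14]

0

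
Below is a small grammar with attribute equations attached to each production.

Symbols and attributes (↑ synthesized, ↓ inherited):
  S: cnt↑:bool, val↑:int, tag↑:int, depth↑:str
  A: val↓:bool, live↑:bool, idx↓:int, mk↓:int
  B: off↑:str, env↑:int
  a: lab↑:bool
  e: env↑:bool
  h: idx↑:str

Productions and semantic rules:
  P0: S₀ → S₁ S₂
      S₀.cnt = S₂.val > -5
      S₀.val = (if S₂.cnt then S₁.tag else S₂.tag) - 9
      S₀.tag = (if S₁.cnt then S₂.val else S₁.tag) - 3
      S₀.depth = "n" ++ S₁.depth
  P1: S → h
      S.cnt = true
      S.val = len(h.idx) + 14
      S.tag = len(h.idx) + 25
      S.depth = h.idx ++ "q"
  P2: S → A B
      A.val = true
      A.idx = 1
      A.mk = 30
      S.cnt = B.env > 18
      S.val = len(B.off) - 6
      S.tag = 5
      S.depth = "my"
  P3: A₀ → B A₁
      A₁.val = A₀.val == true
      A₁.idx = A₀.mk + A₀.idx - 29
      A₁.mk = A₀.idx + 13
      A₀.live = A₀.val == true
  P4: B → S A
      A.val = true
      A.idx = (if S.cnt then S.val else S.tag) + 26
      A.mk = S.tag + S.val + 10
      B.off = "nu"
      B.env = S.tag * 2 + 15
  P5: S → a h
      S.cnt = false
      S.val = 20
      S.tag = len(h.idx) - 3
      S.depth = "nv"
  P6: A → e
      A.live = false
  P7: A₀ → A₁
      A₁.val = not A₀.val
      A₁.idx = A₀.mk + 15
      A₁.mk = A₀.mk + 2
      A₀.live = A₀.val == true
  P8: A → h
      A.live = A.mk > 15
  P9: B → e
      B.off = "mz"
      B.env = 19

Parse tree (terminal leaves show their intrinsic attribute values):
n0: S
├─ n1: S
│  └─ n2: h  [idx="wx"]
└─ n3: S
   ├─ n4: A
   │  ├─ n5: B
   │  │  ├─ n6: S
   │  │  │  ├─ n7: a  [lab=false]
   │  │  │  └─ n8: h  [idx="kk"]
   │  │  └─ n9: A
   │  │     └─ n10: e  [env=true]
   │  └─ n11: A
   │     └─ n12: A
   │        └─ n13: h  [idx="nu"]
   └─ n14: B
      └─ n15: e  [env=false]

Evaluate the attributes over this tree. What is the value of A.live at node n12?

true

1. n2.idx = "wx"  [terminal]
2. n1.cnt = true  [true]
3. n1.val = 16  [len(h.idx) + 14]
4. n1.tag = 27  [len(h.idx) + 25]
5. n1.depth = "wxq"  [h.idx ++ "q"]
6. n4.val = true  [true]
7. n4.idx = 1  [1]
8. n4.mk = 30  [30]
9. n7.lab = false  [terminal]
10. n8.idx = "kk"  [terminal]
11. n6.cnt = false  [false]
12. n6.val = 20  [20]
13. n6.tag = -1  [len(h.idx) - 3]
14. n6.depth = "nv"  ["nv"]
15. n9.val = true  [true]
16. n9.idx = 25  [(if S.cnt then S.val else S.tag) + 26]
17. n9.mk = 29  [S.tag + S.val + 10]
18. n10.env = true  [terminal]
19. n9.live = false  [false]
20. n5.off = "nu"  ["nu"]
21. n5.env = 13  [S.tag * 2 + 15]
22. n11.val = true  [A₀.val == true]
23. n11.idx = 2  [A₀.mk + A₀.idx - 29]
24. n11.mk = 14  [A₀.idx + 13]
25. n12.val = false  [not A₀.val]
26. n12.idx = 29  [A₀.mk + 15]
27. n12.mk = 16  [A₀.mk + 2]
28. n13.idx = "nu"  [terminal]
29. n12.live = true  [A.mk > 15]
30. n11.live = true  [A₀.val == true]
31. n4.live = true  [A₀.val == true]
32. n15.env = false  [terminal]
33. n14.off = "mz"  ["mz"]
34. n14.env = 19  [19]
35. n3.cnt = true  [B.env > 18]
36. n3.val = -4  [len(B.off) - 6]
37. n3.tag = 5  [5]
38. n3.depth = "my"  ["my"]
39. n0.cnt = true  [S₂.val > -5]
40. n0.val = 18  [(if S₂.cnt then S₁.tag else S₂.tag) - 9]
41. n0.tag = -7  [(if S₁.cnt then S₂.val else S₁.tag) - 3]
42. n0.depth = "nwxq"  ["n" ++ S₁.depth]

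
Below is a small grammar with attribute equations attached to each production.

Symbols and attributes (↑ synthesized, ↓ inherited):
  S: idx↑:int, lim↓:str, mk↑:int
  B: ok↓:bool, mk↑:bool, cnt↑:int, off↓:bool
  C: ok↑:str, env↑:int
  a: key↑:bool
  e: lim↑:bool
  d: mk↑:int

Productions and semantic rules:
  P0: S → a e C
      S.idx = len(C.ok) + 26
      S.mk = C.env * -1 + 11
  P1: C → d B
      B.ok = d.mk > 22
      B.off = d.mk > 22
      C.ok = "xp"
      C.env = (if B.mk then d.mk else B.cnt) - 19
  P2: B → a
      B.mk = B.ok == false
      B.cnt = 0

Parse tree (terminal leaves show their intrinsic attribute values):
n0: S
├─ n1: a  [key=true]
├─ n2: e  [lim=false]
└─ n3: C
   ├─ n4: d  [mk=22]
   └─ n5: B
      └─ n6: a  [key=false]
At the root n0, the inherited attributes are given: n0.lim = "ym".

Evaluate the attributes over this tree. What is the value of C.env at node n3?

3

1. n0.lim = "ym"  [given at root]
2. n1.key = true  [terminal]
3. n2.lim = false  [terminal]
4. n4.mk = 22  [terminal]
5. n5.ok = false  [d.mk > 22]
6. n5.off = false  [d.mk > 22]
7. n6.key = false  [terminal]
8. n5.mk = true  [B.ok == false]
9. n5.cnt = 0  [0]
10. n3.ok = "xp"  ["xp"]
11. n3.env = 3  [(if B.mk then d.mk else B.cnt) - 19]
12. n0.idx = 28  [len(C.ok) + 26]
13. n0.mk = 8  [C.env * -1 + 11]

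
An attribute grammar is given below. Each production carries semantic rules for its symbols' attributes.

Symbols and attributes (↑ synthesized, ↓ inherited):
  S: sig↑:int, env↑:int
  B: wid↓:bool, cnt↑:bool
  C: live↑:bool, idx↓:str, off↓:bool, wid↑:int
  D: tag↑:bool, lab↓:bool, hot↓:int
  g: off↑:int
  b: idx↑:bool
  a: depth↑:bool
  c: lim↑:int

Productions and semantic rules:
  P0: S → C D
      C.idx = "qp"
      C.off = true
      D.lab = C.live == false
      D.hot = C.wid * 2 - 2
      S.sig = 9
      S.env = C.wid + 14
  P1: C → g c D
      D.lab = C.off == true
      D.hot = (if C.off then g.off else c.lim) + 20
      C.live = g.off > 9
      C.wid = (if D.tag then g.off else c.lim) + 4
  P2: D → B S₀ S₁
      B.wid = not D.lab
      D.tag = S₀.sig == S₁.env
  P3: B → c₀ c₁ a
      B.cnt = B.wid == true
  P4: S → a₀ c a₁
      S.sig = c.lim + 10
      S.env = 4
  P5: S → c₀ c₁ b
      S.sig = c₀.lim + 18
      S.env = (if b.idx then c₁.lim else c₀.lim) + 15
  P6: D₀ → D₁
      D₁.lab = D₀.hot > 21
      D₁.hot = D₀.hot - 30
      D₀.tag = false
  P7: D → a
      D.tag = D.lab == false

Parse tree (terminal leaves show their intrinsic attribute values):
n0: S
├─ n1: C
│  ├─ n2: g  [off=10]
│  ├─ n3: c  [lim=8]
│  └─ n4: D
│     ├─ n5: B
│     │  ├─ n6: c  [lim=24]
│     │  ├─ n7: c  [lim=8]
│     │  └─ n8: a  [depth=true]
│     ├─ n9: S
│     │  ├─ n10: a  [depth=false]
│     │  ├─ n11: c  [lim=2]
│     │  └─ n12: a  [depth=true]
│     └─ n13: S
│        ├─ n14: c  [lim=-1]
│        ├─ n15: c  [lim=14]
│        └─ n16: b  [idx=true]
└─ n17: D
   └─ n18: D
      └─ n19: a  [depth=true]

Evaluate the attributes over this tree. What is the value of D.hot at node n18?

1. n1.idx = "qp"  ["qp"]
2. n1.off = true  [true]
3. n2.off = 10  [terminal]
4. n3.lim = 8  [terminal]
5. n4.lab = true  [C.off == true]
6. n4.hot = 30  [(if C.off then g.off else c.lim) + 20]
7. n5.wid = false  [not D.lab]
8. n6.lim = 24  [terminal]
9. n7.lim = 8  [terminal]
10. n8.depth = true  [terminal]
11. n5.cnt = false  [B.wid == true]
12. n10.depth = false  [terminal]
13. n11.lim = 2  [terminal]
14. n12.depth = true  [terminal]
15. n9.sig = 12  [c.lim + 10]
16. n9.env = 4  [4]
17. n14.lim = -1  [terminal]
18. n15.lim = 14  [terminal]
19. n16.idx = true  [terminal]
20. n13.sig = 17  [c₀.lim + 18]
21. n13.env = 29  [(if b.idx then c₁.lim else c₀.lim) + 15]
22. n4.tag = false  [S₀.sig == S₁.env]
23. n1.live = true  [g.off > 9]
24. n1.wid = 12  [(if D.tag then g.off else c.lim) + 4]
25. n17.lab = false  [C.live == false]
26. n17.hot = 22  [C.wid * 2 - 2]
27. n18.lab = true  [D₀.hot > 21]
28. n18.hot = -8  [D₀.hot - 30]
29. n19.depth = true  [terminal]
30. n18.tag = false  [D.lab == false]
31. n17.tag = false  [false]
32. n0.sig = 9  [9]
33. n0.env = 26  [C.wid + 14]

-8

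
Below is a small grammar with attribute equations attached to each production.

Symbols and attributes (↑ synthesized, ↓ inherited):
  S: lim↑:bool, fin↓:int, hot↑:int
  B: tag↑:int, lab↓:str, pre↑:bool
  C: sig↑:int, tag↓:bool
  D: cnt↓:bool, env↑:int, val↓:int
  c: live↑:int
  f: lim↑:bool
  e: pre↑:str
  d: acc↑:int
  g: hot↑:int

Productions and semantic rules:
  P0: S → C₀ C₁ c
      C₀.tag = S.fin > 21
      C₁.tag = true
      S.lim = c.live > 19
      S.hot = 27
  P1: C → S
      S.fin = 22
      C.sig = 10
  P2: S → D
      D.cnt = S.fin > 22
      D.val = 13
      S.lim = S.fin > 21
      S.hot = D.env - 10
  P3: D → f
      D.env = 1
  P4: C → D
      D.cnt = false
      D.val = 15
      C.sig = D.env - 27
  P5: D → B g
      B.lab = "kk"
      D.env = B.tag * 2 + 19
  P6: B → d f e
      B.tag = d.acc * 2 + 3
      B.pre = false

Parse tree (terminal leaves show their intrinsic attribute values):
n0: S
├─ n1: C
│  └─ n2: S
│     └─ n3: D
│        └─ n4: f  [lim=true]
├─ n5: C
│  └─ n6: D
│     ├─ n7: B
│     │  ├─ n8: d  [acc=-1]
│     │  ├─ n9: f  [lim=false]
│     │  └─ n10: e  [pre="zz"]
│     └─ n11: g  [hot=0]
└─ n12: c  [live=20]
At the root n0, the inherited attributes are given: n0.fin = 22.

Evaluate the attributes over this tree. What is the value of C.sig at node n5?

1. n0.fin = 22  [given at root]
2. n1.tag = true  [S.fin > 21]
3. n2.fin = 22  [22]
4. n3.cnt = false  [S.fin > 22]
5. n3.val = 13  [13]
6. n4.lim = true  [terminal]
7. n3.env = 1  [1]
8. n2.lim = true  [S.fin > 21]
9. n2.hot = -9  [D.env - 10]
10. n1.sig = 10  [10]
11. n5.tag = true  [true]
12. n6.cnt = false  [false]
13. n6.val = 15  [15]
14. n7.lab = "kk"  ["kk"]
15. n8.acc = -1  [terminal]
16. n9.lim = false  [terminal]
17. n10.pre = "zz"  [terminal]
18. n7.tag = 1  [d.acc * 2 + 3]
19. n7.pre = false  [false]
20. n11.hot = 0  [terminal]
21. n6.env = 21  [B.tag * 2 + 19]
22. n5.sig = -6  [D.env - 27]
23. n12.live = 20  [terminal]
24. n0.lim = true  [c.live > 19]
25. n0.hot = 27  [27]

-6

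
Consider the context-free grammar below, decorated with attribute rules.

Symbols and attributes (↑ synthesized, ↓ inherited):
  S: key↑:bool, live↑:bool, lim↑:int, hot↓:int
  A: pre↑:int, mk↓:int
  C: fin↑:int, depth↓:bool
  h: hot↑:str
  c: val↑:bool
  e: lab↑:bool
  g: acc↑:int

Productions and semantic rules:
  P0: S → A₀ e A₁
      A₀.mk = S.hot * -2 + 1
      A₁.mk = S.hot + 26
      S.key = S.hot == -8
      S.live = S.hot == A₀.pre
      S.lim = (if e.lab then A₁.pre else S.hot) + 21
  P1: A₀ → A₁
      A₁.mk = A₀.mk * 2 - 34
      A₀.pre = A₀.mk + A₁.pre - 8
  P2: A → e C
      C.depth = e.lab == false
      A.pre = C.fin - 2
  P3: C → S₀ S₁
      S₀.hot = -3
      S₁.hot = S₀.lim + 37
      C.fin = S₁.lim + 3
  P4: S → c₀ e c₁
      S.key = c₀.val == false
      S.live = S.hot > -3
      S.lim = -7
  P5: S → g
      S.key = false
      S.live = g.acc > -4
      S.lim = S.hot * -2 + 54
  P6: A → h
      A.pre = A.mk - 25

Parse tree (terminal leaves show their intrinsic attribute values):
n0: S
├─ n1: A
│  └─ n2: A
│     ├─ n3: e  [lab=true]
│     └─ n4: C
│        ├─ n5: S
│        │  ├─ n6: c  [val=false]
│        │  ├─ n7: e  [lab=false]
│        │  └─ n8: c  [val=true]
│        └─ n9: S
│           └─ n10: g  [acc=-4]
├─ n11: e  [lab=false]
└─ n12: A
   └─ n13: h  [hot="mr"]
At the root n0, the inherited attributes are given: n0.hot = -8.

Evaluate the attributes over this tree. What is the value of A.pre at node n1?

1. n0.hot = -8  [given at root]
2. n1.mk = 17  [S.hot * -2 + 1]
3. n2.mk = 0  [A₀.mk * 2 - 34]
4. n3.lab = true  [terminal]
5. n4.depth = false  [e.lab == false]
6. n5.hot = -3  [-3]
7. n6.val = false  [terminal]
8. n7.lab = false  [terminal]
9. n8.val = true  [terminal]
10. n5.key = true  [c₀.val == false]
11. n5.live = false  [S.hot > -3]
12. n5.lim = -7  [-7]
13. n9.hot = 30  [S₀.lim + 37]
14. n10.acc = -4  [terminal]
15. n9.key = false  [false]
16. n9.live = false  [g.acc > -4]
17. n9.lim = -6  [S.hot * -2 + 54]
18. n4.fin = -3  [S₁.lim + 3]
19. n2.pre = -5  [C.fin - 2]
20. n1.pre = 4  [A₀.mk + A₁.pre - 8]
21. n11.lab = false  [terminal]
22. n12.mk = 18  [S.hot + 26]
23. n13.hot = "mr"  [terminal]
24. n12.pre = -7  [A.mk - 25]
25. n0.key = true  [S.hot == -8]
26. n0.live = false  [S.hot == A₀.pre]
27. n0.lim = 13  [(if e.lab then A₁.pre else S.hot) + 21]

4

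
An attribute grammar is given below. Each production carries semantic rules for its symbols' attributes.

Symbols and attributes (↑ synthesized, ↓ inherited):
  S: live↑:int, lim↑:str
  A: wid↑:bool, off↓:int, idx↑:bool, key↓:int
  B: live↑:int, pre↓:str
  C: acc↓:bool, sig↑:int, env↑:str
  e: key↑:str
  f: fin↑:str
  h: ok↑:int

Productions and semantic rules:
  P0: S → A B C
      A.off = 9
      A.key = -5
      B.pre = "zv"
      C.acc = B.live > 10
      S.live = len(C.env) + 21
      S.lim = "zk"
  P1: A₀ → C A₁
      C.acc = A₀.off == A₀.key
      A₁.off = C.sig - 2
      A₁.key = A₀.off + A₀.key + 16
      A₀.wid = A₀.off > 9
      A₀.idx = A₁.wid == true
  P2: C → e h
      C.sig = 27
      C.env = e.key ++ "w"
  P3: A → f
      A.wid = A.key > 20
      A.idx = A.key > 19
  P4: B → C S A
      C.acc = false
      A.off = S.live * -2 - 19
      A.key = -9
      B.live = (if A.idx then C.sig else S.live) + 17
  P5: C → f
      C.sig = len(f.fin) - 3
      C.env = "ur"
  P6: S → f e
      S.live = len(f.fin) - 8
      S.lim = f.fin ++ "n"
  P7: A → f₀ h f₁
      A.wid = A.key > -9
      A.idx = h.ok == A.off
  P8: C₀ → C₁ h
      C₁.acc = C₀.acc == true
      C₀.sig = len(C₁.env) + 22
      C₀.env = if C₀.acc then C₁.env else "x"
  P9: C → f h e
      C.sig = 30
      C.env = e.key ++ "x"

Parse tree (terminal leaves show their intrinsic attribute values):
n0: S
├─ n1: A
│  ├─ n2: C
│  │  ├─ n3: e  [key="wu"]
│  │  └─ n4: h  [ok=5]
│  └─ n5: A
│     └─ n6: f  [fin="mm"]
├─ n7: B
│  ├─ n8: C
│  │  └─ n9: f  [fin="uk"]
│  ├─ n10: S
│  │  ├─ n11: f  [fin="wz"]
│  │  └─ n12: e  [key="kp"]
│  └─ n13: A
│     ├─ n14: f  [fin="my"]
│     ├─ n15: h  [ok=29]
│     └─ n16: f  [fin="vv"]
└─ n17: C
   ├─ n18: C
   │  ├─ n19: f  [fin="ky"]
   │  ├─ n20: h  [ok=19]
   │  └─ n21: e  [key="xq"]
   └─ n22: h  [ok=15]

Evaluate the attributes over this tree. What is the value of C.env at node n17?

"xqx"

1. n1.off = 9  [9]
2. n1.key = -5  [-5]
3. n2.acc = false  [A₀.off == A₀.key]
4. n3.key = "wu"  [terminal]
5. n4.ok = 5  [terminal]
6. n2.sig = 27  [27]
7. n2.env = "wuw"  [e.key ++ "w"]
8. n5.off = 25  [C.sig - 2]
9. n5.key = 20  [A₀.off + A₀.key + 16]
10. n6.fin = "mm"  [terminal]
11. n5.wid = false  [A.key > 20]
12. n5.idx = true  [A.key > 19]
13. n1.wid = false  [A₀.off > 9]
14. n1.idx = false  [A₁.wid == true]
15. n7.pre = "zv"  ["zv"]
16. n8.acc = false  [false]
17. n9.fin = "uk"  [terminal]
18. n8.sig = -1  [len(f.fin) - 3]
19. n8.env = "ur"  ["ur"]
20. n11.fin = "wz"  [terminal]
21. n12.key = "kp"  [terminal]
22. n10.live = -6  [len(f.fin) - 8]
23. n10.lim = "wzn"  [f.fin ++ "n"]
24. n13.off = -7  [S.live * -2 - 19]
25. n13.key = -9  [-9]
26. n14.fin = "my"  [terminal]
27. n15.ok = 29  [terminal]
28. n16.fin = "vv"  [terminal]
29. n13.wid = false  [A.key > -9]
30. n13.idx = false  [h.ok == A.off]
31. n7.live = 11  [(if A.idx then C.sig else S.live) + 17]
32. n17.acc = true  [B.live > 10]
33. n18.acc = true  [C₀.acc == true]
34. n19.fin = "ky"  [terminal]
35. n20.ok = 19  [terminal]
36. n21.key = "xq"  [terminal]
37. n18.sig = 30  [30]
38. n18.env = "xqx"  [e.key ++ "x"]
39. n22.ok = 15  [terminal]
40. n17.sig = 25  [len(C₁.env) + 22]
41. n17.env = "xqx"  [if C₀.acc then C₁.env else "x"]
42. n0.live = 24  [len(C.env) + 21]
43. n0.lim = "zk"  ["zk"]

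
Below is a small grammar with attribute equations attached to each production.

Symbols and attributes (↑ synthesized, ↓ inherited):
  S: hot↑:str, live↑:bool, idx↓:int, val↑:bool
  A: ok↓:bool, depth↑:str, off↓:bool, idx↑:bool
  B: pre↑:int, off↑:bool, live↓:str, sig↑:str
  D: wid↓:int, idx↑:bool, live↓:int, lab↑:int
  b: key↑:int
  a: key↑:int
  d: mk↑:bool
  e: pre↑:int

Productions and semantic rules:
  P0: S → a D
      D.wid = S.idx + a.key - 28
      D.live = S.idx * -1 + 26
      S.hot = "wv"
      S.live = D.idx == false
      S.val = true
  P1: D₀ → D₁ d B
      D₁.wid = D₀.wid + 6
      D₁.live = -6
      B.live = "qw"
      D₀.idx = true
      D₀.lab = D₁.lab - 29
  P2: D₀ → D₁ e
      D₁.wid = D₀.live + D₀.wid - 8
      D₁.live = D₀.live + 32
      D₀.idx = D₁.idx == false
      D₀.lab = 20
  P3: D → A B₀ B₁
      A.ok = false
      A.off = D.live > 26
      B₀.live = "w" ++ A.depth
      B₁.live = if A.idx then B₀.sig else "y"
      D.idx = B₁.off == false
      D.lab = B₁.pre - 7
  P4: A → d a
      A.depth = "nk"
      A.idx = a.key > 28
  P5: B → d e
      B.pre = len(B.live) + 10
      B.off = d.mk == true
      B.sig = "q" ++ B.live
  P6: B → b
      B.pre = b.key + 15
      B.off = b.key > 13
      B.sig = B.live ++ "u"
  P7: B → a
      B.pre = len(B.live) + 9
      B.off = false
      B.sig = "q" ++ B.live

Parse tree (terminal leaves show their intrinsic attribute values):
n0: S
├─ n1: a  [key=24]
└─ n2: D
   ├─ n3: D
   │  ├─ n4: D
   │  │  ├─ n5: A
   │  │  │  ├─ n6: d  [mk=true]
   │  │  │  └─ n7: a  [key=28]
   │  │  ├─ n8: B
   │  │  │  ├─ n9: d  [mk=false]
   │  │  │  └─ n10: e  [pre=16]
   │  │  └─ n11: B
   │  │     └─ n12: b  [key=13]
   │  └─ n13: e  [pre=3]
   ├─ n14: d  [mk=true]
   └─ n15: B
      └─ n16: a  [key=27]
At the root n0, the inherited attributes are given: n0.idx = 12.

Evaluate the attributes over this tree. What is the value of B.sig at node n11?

"yu"

1. n0.idx = 12  [given at root]
2. n1.key = 24  [terminal]
3. n2.wid = 8  [S.idx + a.key - 28]
4. n2.live = 14  [S.idx * -1 + 26]
5. n3.wid = 14  [D₀.wid + 6]
6. n3.live = -6  [-6]
7. n4.wid = 0  [D₀.live + D₀.wid - 8]
8. n4.live = 26  [D₀.live + 32]
9. n5.ok = false  [false]
10. n5.off = false  [D.live > 26]
11. n6.mk = true  [terminal]
12. n7.key = 28  [terminal]
13. n5.depth = "nk"  ["nk"]
14. n5.idx = false  [a.key > 28]
15. n8.live = "wnk"  ["w" ++ A.depth]
16. n9.mk = false  [terminal]
17. n10.pre = 16  [terminal]
18. n8.pre = 13  [len(B.live) + 10]
19. n8.off = false  [d.mk == true]
20. n8.sig = "qwnk"  ["q" ++ B.live]
21. n11.live = "y"  [if A.idx then B₀.sig else "y"]
22. n12.key = 13  [terminal]
23. n11.pre = 28  [b.key + 15]
24. n11.off = false  [b.key > 13]
25. n11.sig = "yu"  [B.live ++ "u"]
26. n4.idx = true  [B₁.off == false]
27. n4.lab = 21  [B₁.pre - 7]
28. n13.pre = 3  [terminal]
29. n3.idx = false  [D₁.idx == false]
30. n3.lab = 20  [20]
31. n14.mk = true  [terminal]
32. n15.live = "qw"  ["qw"]
33. n16.key = 27  [terminal]
34. n15.pre = 11  [len(B.live) + 9]
35. n15.off = false  [false]
36. n15.sig = "qqw"  ["q" ++ B.live]
37. n2.idx = true  [true]
38. n2.lab = -9  [D₁.lab - 29]
39. n0.hot = "wv"  ["wv"]
40. n0.live = false  [D.idx == false]
41. n0.val = true  [true]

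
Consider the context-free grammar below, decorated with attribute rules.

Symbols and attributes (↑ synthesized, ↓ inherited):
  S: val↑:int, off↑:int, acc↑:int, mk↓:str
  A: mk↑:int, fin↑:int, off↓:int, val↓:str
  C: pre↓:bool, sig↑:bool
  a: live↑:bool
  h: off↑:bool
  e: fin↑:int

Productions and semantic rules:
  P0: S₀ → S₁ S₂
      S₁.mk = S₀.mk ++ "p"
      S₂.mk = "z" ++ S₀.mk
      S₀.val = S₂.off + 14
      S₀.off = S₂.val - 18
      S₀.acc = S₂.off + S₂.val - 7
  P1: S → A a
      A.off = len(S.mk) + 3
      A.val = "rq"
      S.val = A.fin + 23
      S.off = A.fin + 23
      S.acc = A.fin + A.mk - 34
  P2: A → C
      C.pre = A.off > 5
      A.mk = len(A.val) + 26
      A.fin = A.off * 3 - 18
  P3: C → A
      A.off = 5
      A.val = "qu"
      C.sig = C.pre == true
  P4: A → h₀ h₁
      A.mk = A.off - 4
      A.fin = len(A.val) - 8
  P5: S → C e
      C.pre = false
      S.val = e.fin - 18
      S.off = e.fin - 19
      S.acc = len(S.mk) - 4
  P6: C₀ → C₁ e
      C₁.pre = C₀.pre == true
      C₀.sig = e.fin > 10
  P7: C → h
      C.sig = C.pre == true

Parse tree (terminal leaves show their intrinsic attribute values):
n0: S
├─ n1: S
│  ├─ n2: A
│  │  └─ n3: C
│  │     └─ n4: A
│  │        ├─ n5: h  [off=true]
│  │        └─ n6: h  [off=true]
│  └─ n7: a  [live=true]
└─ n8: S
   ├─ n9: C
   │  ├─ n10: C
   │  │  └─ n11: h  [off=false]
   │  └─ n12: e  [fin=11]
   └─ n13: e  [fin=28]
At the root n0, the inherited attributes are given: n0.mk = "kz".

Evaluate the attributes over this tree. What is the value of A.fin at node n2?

1. n0.mk = "kz"  [given at root]
2. n1.mk = "kzp"  [S₀.mk ++ "p"]
3. n2.off = 6  [len(S.mk) + 3]
4. n2.val = "rq"  ["rq"]
5. n3.pre = true  [A.off > 5]
6. n4.off = 5  [5]
7. n4.val = "qu"  ["qu"]
8. n5.off = true  [terminal]
9. n6.off = true  [terminal]
10. n4.mk = 1  [A.off - 4]
11. n4.fin = -6  [len(A.val) - 8]
12. n3.sig = true  [C.pre == true]
13. n2.mk = 28  [len(A.val) + 26]
14. n2.fin = 0  [A.off * 3 - 18]
15. n7.live = true  [terminal]
16. n1.val = 23  [A.fin + 23]
17. n1.off = 23  [A.fin + 23]
18. n1.acc = -6  [A.fin + A.mk - 34]
19. n8.mk = "zkz"  ["z" ++ S₀.mk]
20. n9.pre = false  [false]
21. n10.pre = false  [C₀.pre == true]
22. n11.off = false  [terminal]
23. n10.sig = false  [C.pre == true]
24. n12.fin = 11  [terminal]
25. n9.sig = true  [e.fin > 10]
26. n13.fin = 28  [terminal]
27. n8.val = 10  [e.fin - 18]
28. n8.off = 9  [e.fin - 19]
29. n8.acc = -1  [len(S.mk) - 4]
30. n0.val = 23  [S₂.off + 14]
31. n0.off = -8  [S₂.val - 18]
32. n0.acc = 12  [S₂.off + S₂.val - 7]

0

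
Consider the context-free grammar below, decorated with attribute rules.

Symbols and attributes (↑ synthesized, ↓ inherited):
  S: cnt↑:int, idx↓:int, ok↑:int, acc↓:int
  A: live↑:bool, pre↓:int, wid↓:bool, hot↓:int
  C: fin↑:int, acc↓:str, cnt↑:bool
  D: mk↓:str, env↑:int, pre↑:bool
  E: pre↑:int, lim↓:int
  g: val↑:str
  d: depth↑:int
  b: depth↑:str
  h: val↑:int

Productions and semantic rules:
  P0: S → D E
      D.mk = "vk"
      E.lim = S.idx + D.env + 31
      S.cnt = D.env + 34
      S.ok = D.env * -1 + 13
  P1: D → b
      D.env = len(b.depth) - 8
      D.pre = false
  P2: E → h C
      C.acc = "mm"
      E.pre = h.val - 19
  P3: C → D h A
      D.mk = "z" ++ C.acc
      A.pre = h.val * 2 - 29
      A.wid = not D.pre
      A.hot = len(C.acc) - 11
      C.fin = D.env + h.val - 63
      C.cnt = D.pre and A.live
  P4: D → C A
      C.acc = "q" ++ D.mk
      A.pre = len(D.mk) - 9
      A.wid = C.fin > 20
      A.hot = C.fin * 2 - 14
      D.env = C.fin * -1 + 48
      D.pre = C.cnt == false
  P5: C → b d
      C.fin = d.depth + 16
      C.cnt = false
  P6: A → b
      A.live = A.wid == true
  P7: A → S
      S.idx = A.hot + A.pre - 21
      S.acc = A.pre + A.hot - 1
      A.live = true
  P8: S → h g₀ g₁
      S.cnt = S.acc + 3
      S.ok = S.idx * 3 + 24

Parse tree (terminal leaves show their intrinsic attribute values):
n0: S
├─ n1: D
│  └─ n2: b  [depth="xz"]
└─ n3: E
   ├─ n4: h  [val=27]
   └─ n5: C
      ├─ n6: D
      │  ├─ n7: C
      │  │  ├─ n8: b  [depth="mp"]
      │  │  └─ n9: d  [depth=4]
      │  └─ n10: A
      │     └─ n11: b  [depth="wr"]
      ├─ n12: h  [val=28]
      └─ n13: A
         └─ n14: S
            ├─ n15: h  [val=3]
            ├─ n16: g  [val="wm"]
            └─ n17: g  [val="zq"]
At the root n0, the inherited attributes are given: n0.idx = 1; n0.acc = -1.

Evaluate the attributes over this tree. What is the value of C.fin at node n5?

1. n0.idx = 1  [given at root]
2. n0.acc = -1  [given at root]
3. n1.mk = "vk"  ["vk"]
4. n2.depth = "xz"  [terminal]
5. n1.env = -6  [len(b.depth) - 8]
6. n1.pre = false  [false]
7. n3.lim = 26  [S.idx + D.env + 31]
8. n4.val = 27  [terminal]
9. n5.acc = "mm"  ["mm"]
10. n6.mk = "zmm"  ["z" ++ C.acc]
11. n7.acc = "qzmm"  ["q" ++ D.mk]
12. n8.depth = "mp"  [terminal]
13. n9.depth = 4  [terminal]
14. n7.fin = 20  [d.depth + 16]
15. n7.cnt = false  [false]
16. n10.pre = -6  [len(D.mk) - 9]
17. n10.wid = false  [C.fin > 20]
18. n10.hot = 26  [C.fin * 2 - 14]
19. n11.depth = "wr"  [terminal]
20. n10.live = false  [A.wid == true]
21. n6.env = 28  [C.fin * -1 + 48]
22. n6.pre = true  [C.cnt == false]
23. n12.val = 28  [terminal]
24. n13.pre = 27  [h.val * 2 - 29]
25. n13.wid = false  [not D.pre]
26. n13.hot = -9  [len(C.acc) - 11]
27. n14.idx = -3  [A.hot + A.pre - 21]
28. n14.acc = 17  [A.pre + A.hot - 1]
29. n15.val = 3  [terminal]
30. n16.val = "wm"  [terminal]
31. n17.val = "zq"  [terminal]
32. n14.cnt = 20  [S.acc + 3]
33. n14.ok = 15  [S.idx * 3 + 24]
34. n13.live = true  [true]
35. n5.fin = -7  [D.env + h.val - 63]
36. n5.cnt = true  [D.pre and A.live]
37. n3.pre = 8  [h.val - 19]
38. n0.cnt = 28  [D.env + 34]
39. n0.ok = 19  [D.env * -1 + 13]

-7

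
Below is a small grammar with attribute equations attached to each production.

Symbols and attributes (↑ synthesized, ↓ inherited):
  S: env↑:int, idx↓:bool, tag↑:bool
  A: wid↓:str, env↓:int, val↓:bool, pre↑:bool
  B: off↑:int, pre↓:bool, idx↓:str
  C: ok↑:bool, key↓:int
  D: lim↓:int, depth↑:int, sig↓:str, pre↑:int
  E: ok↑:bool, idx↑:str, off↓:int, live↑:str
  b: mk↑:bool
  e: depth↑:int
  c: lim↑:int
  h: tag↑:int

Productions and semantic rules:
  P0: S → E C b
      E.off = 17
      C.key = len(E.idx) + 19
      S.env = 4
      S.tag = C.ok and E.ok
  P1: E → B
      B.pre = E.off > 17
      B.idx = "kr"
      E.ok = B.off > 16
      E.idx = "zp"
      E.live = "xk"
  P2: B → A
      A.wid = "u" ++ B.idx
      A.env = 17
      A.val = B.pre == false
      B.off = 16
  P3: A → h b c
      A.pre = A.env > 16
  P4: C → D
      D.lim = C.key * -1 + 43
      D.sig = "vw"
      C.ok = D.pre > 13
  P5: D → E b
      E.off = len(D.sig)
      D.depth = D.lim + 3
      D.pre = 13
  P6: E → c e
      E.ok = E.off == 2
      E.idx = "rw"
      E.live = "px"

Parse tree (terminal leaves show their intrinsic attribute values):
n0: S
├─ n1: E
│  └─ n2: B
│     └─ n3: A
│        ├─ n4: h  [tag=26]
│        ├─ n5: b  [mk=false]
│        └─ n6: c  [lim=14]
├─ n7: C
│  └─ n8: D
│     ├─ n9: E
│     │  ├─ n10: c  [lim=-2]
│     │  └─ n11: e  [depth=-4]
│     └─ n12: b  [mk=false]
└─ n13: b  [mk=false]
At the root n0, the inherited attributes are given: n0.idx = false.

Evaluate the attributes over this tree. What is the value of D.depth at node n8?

25

1. n0.idx = false  [given at root]
2. n1.off = 17  [17]
3. n2.pre = false  [E.off > 17]
4. n2.idx = "kr"  ["kr"]
5. n3.wid = "ukr"  ["u" ++ B.idx]
6. n3.env = 17  [17]
7. n3.val = true  [B.pre == false]
8. n4.tag = 26  [terminal]
9. n5.mk = false  [terminal]
10. n6.lim = 14  [terminal]
11. n3.pre = true  [A.env > 16]
12. n2.off = 16  [16]
13. n1.ok = false  [B.off > 16]
14. n1.idx = "zp"  ["zp"]
15. n1.live = "xk"  ["xk"]
16. n7.key = 21  [len(E.idx) + 19]
17. n8.lim = 22  [C.key * -1 + 43]
18. n8.sig = "vw"  ["vw"]
19. n9.off = 2  [len(D.sig)]
20. n10.lim = -2  [terminal]
21. n11.depth = -4  [terminal]
22. n9.ok = true  [E.off == 2]
23. n9.idx = "rw"  ["rw"]
24. n9.live = "px"  ["px"]
25. n12.mk = false  [terminal]
26. n8.depth = 25  [D.lim + 3]
27. n8.pre = 13  [13]
28. n7.ok = false  [D.pre > 13]
29. n13.mk = false  [terminal]
30. n0.env = 4  [4]
31. n0.tag = false  [C.ok and E.ok]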